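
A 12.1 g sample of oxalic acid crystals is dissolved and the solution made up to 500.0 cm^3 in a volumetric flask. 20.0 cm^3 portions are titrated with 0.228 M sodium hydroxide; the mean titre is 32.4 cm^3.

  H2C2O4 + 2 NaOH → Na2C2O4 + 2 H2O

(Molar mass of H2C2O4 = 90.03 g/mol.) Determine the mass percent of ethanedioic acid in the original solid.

68.7 %

n(NaOH) per titration = 0.0324 × 0.228 = 7.39 × 10^-3 mol
From the 1:2 ratio, n(H2C2O4) in each aliquot = 1/2 × 7.39 × 10^-3 = 3.69 × 10^-3 mol
n(H2C2O4) in the whole flask = 3.69 × 10^-3 × 500.0/20.0 = 0.0923 mol
mass of H2C2O4 = 0.0923 × 90.03 = 8.31 g
% H2C2O4 = 8.31 / 12.1 × 100 = 68.7 %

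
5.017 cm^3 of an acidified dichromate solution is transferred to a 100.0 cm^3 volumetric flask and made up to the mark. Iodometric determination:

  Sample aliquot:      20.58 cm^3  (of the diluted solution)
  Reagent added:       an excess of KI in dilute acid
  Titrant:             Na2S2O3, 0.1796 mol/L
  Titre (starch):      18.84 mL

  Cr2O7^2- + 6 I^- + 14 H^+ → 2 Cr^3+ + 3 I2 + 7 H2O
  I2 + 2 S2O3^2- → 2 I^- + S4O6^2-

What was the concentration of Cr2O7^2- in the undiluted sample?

n(S2O3^2-) = 0.01884 × 0.1796 = 3.384 × 10^-3 mol
n(I2) = n(S2O3^2-)/2 = 1.692 × 10^-3 mol
From the 1:3 ratio, n(Cr2O7^2-) in the aliquot = 1/3 × 1.692 × 10^-3 = 5.639 × 10^-4 mol
[Cr2O7^2-]_dilute = 5.639 × 10^-4 / 0.02058 = 0.02740 mol/L
[Cr2O7^2-]_original = 0.02740 × 100.0/5.017 = 0.5462 mol/L

0.5462 mol/L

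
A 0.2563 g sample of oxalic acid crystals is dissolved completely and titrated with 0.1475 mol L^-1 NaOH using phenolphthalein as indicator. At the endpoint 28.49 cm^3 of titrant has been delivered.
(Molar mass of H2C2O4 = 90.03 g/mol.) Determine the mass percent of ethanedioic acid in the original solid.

H2C2O4 + 2 NaOH → Na2C2O4 + 2 H2O
n(NaOH) = 0.02849 L × 0.1475 mol/L = 4.202 × 10^-3 mol
From the 1:2 ratio, n(H2C2O4) = 1/2 × 4.202 × 10^-3 = 2.101 × 10^-3 mol
mass of H2C2O4 = 2.101 × 10^-3 × 90.03 g/mol = 0.1892 g
% H2C2O4 = 0.1892 / 0.2563 × 100 = 73.81 %

73.81 %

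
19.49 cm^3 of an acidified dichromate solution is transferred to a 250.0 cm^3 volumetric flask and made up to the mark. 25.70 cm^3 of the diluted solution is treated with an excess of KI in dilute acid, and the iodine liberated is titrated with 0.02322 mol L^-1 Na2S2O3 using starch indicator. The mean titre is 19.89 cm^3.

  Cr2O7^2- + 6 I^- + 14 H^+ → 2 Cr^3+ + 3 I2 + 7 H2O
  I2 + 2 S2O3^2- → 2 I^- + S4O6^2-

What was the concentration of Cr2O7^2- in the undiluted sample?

0.03842 mol/L

n(S2O3^2-) = 0.01989 × 0.02322 = 4.618 × 10^-4 mol
n(I2) = n(S2O3^2-)/2 = 2.309 × 10^-4 mol
From the 1:3 ratio, n(Cr2O7^2-) in the aliquot = 1/3 × 2.309 × 10^-4 = 7.697 × 10^-5 mol
[Cr2O7^2-]_dilute = 7.697 × 10^-5 / 0.02570 = 0.002995 mol/L
[Cr2O7^2-]_original = 0.002995 × 250.0/19.49 = 0.03842 mol/L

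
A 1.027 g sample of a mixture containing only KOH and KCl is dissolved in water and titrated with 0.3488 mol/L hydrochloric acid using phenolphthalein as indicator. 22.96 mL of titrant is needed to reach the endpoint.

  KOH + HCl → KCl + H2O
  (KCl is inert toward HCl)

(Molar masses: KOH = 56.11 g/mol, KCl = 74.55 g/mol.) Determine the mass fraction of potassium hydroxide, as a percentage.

n(HCl) = 0.02296 × 0.3488 = 8.008 × 10^-3 mol
Let x = n(KOH), y = n(KCl).
Titrant: 1x = 8.008 × 10^-3;  mass: 56.11x + 74.55y = 1.027
Solving, x = 8.008 × 10^-3 mol, y = 7.748 × 10^-3 mol
mass of KOH = 8.008 × 10^-3 × 56.11 = 0.4494 g
% KOH = 0.4494 / 1.027 × 100 = 43.75 %

43.75 %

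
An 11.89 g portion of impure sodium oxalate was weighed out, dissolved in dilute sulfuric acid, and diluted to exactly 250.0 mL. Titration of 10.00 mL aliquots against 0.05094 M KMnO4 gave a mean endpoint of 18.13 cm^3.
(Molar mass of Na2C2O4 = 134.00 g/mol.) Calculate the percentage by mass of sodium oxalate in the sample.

2 MnO4^- + 5 C2O4^2- + 16 H^+ → 2 Mn^2+ + 10 CO2 + 8 H2O
n(KMnO4) per titration = 0.01813 × 0.05094 = 9.235 × 10^-4 mol
From the 5:2 ratio, n(Na2C2O4) in each aliquot = 5/2 × 9.235 × 10^-4 = 2.309 × 10^-3 mol
n(Na2C2O4) in the whole flask = 2.309 × 10^-3 × 250.0/10.00 = 0.05772 mol
mass of Na2C2O4 = 0.05772 × 134.00 = 7.735 g
% Na2C2O4 = 7.735 / 11.89 × 100 = 65.05 %

65.05 %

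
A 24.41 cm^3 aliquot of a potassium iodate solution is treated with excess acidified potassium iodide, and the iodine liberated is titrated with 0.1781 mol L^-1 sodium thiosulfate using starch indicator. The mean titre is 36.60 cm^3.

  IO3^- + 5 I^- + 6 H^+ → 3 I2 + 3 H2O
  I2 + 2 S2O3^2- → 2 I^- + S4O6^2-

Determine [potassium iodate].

n(S2O3^2-) = 0.03660 × 0.1781 = 6.518 × 10^-3 mol
n(I2) = n(S2O3^2-)/2 = 3.259 × 10^-3 mol
From the 1:3 ratio, n(IO3^-) in the aliquot = 1/3 × 3.259 × 10^-3 = 1.086 × 10^-3 mol
[IO3^-] = 1.086 × 10^-3 / 0.02441 = 0.04451 mol/L

0.04451 mol/L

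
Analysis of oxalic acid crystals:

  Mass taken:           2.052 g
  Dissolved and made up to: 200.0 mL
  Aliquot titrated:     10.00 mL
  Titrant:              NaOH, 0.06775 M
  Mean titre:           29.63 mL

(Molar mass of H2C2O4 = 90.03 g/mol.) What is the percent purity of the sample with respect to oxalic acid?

88.07 %

H2C2O4 + 2 NaOH → Na2C2O4 + 2 H2O
n(NaOH) per titration = 0.02963 × 0.06775 = 2.007 × 10^-3 mol
From the 1:2 ratio, n(H2C2O4) in each aliquot = 1/2 × 2.007 × 10^-3 = 1.004 × 10^-3 mol
n(H2C2O4) in the whole flask = 1.004 × 10^-3 × 200.0/10.00 = 0.02007 mol
mass of H2C2O4 = 0.02007 × 90.03 = 1.807 g
% H2C2O4 = 1.807 / 2.052 × 100 = 88.07 %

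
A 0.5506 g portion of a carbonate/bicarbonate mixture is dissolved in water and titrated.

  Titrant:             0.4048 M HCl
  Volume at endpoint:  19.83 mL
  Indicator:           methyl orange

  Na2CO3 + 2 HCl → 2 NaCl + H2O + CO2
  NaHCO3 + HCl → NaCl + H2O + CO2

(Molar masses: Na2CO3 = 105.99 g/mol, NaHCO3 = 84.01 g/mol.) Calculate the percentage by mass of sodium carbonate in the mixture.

38.41 %

n(HCl) = 0.01983 × 0.4048 = 8.027 × 10^-3 mol
Let x = n(Na2CO3), y = n(NaHCO3).
Titrant: 2x + 1y = 8.027 × 10^-3;  mass: 105.99x + 84.01y = 0.5506
Solving, x = 1.995 × 10^-3 mol, y = 4.037 × 10^-3 mol
mass of Na2CO3 = 1.995 × 10^-3 × 105.99 = 0.2115 g
% Na2CO3 = 0.2115 / 0.5506 × 100 = 38.41 %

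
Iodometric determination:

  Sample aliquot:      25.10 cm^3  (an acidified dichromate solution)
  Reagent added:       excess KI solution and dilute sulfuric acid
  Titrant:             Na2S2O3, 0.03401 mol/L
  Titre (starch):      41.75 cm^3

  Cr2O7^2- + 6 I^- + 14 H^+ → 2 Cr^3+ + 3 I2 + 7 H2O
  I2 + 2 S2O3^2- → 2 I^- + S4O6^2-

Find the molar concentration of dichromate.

n(S2O3^2-) = 0.04175 × 0.03401 = 1.420 × 10^-3 mol
n(I2) = n(S2O3^2-)/2 = 7.100 × 10^-4 mol
From the 1:3 ratio, n(Cr2O7^2-) in the aliquot = 1/3 × 7.100 × 10^-4 = 2.367 × 10^-4 mol
[Cr2O7^2-] = 2.367 × 10^-4 / 0.02510 = 0.009428 mol/L

0.009428 mol/L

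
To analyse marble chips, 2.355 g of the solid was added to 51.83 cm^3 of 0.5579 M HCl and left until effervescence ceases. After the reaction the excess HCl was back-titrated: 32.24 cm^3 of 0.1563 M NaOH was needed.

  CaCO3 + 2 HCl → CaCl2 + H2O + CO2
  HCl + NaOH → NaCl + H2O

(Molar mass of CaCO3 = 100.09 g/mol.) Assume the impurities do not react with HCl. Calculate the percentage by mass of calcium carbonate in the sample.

n(HCl) added = 0.05183 × 0.5579 = 0.02892 mol
n(NaOH) used in back-titration = 0.03224 × 0.1563 = 5.039 × 10^-3 mol
n(HCl) left over = 5.039 × 10^-3 mol (1:1 ratio)
n(HCl) consumed by analyte = 0.02892 − 5.039 × 10^-3 = 0.02388 mol
From the 1:2 ratio, n(CaCO3) = 1/2 × 0.02388 = 0.01194 mol
mass of CaCO3 = 0.01194 × 100.09 = 1.195 g
% CaCO3 = 1.195 / 2.355 × 100 = 50.74 %

50.74 %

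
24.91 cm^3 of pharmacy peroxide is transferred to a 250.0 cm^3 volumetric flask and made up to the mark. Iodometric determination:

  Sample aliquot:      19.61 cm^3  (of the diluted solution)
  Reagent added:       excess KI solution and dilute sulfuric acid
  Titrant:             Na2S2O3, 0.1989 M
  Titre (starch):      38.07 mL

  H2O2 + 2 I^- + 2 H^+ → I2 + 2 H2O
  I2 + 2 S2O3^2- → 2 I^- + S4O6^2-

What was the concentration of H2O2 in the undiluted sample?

1.938 M

n(S2O3^2-) = 0.03807 × 0.1989 = 7.572 × 10^-3 mol
n(I2) = n(S2O3^2-)/2 = 3.786 × 10^-3 mol
n(H2O2) in the aliquot = 3.786 × 10^-3 mol (1:1 ratio)
[H2O2]_dilute = 3.786 × 10^-3 / 0.01961 = 0.1931 mol/L
[H2O2]_original = 0.1931 × 250.0/24.91 = 1.938 mol/L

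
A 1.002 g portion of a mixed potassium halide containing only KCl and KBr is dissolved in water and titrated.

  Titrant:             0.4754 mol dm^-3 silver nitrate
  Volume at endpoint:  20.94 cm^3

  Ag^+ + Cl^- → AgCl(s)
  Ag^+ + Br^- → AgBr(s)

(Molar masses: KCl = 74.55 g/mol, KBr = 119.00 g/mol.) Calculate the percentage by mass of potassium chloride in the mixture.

n(AgNO3) = 0.02094 × 0.4754 = 9.955 × 10^-3 mol
Let x = n(KCl), y = n(KBr).
Titrant: 1x + 1y = 9.955 × 10^-3;  mass: 74.55x + 119.00y = 1.002
Solving, x = 4.109 × 10^-3 mol, y = 5.846 × 10^-3 mol
mass of KCl = 4.109 × 10^-3 × 74.55 = 0.3063 g
% KCl = 0.3063 / 1.002 × 100 = 30.57 %

30.57 %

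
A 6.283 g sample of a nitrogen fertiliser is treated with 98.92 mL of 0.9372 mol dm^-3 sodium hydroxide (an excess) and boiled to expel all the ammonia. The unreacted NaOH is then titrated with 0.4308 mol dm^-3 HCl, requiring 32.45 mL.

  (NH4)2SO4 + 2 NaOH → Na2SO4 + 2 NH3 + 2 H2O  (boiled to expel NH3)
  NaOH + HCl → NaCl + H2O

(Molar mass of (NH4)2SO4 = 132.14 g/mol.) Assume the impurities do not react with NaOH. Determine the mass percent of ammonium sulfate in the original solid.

n(NaOH) added = 0.09892 × 0.9372 = 0.09271 mol
n(HCl) used in back-titration = 0.03245 × 0.4308 = 0.01398 mol
n(NaOH) left over = 0.01398 mol (1:1 ratio)
n(NaOH) consumed by analyte = 0.09271 − 0.01398 = 0.07873 mol
From the 1:2 ratio, n((NH4)2SO4) = 1/2 × 0.07873 = 0.03936 mol
mass of (NH4)2SO4 = 0.03936 × 132.14 = 5.202 g
% (NH4)2SO4 = 5.202 / 6.283 × 100 = 82.79 %

82.79 %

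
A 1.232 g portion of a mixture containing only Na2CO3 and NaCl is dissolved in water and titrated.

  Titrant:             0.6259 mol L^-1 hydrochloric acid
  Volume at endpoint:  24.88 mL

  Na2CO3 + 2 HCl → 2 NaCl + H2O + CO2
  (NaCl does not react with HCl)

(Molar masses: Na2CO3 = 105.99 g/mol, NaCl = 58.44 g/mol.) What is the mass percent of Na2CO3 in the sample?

n(HCl) = 0.02488 × 0.6259 = 0.01557 mol
Let x = n(Na2CO3), y = n(NaCl).
Titrant: 2x = 0.01557;  mass: 105.99x + 58.44y = 1.232
Solving, x = 7.786 × 10^-3 mol, y = 6.960 × 10^-3 mol
mass of Na2CO3 = 7.786 × 10^-3 × 105.99 = 0.8253 g
% Na2CO3 = 0.8253 / 1.232 × 100 = 66.99 %

66.99 %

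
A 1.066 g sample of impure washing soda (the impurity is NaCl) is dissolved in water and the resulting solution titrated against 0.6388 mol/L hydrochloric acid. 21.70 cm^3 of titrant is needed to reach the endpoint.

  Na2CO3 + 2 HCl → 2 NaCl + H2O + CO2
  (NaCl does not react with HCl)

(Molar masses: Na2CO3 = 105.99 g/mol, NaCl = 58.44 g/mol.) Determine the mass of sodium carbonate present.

0.7346 g

n(HCl) = 0.02170 × 0.6388 = 0.01386 mol
Let x = n(Na2CO3), y = n(NaCl).
Titrant: 2x = 0.01386;  mass: 105.99x + 58.44y = 1.066
Solving, x = 6.931 × 10^-3 mol, y = 5.671 × 10^-3 mol
mass of Na2CO3 = 6.931 × 10^-3 × 105.99 = 0.7346 g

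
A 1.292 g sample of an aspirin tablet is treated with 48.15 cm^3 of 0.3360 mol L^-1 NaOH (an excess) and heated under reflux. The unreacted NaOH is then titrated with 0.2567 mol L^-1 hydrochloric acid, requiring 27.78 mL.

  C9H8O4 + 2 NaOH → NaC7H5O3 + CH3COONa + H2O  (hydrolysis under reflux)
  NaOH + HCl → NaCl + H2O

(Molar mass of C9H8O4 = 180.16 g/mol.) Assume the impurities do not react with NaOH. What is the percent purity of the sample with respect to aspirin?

n(NaOH) added = 0.04815 × 0.3360 = 0.01618 mol
n(HCl) used in back-titration = 0.02778 × 0.2567 = 7.131 × 10^-3 mol
n(NaOH) left over = 7.131 × 10^-3 mol (1:1 ratio)
n(NaOH) consumed by analyte = 0.01618 − 7.131 × 10^-3 = 9.047 × 10^-3 mol
From the 1:2 ratio, n(C9H8O4) = 1/2 × 9.047 × 10^-3 = 4.524 × 10^-3 mol
mass of C9H8O4 = 4.524 × 10^-3 × 180.16 = 0.8150 g
% C9H8O4 = 0.8150 / 1.292 × 100 = 63.08 %

63.08 %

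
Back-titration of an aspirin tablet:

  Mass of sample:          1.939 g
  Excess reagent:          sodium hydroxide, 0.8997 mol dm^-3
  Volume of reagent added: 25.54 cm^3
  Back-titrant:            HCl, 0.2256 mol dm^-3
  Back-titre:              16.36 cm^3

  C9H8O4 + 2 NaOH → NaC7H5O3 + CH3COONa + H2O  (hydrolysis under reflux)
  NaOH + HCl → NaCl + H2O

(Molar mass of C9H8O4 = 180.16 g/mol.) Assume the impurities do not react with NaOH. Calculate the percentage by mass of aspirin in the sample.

89.60 %

n(NaOH) added = 0.02554 × 0.8997 = 0.02298 mol
n(HCl) used in back-titration = 0.01636 × 0.2256 = 3.691 × 10^-3 mol
n(NaOH) left over = 3.691 × 10^-3 mol (1:1 ratio)
n(NaOH) consumed by analyte = 0.02298 − 3.691 × 10^-3 = 0.01929 mol
From the 1:2 ratio, n(C9H8O4) = 1/2 × 0.01929 = 9.644 × 10^-3 mol
mass of C9H8O4 = 9.644 × 10^-3 × 180.16 = 1.737 g
% C9H8O4 = 1.737 / 1.939 × 100 = 89.60 %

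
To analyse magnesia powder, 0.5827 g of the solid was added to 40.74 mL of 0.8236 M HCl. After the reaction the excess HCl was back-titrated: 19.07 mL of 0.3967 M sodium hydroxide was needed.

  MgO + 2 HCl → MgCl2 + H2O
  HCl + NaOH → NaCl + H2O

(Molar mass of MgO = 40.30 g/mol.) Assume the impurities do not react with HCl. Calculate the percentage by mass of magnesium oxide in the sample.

n(HCl) added = 0.04074 × 0.8236 = 0.03355 mol
n(NaOH) used in back-titration = 0.01907 × 0.3967 = 7.565 × 10^-3 mol
n(HCl) left over = 7.565 × 10^-3 mol (1:1 ratio)
n(HCl) consumed by analyte = 0.03355 − 7.565 × 10^-3 = 0.02599 mol
From the 1:2 ratio, n(MgO) = 1/2 × 0.02599 = 0.01299 mol
mass of MgO = 0.01299 × 40.30 = 0.5237 g
% MgO = 0.5237 / 0.5827 × 100 = 89.87 %

89.87 %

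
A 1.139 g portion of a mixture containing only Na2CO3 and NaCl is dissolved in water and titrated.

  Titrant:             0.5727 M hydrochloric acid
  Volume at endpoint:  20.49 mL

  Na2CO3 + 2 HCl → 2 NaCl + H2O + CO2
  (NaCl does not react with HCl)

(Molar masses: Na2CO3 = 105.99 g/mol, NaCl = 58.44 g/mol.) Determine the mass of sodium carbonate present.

0.6219 g

n(HCl) = 0.02049 × 0.5727 = 0.01173 mol
Let x = n(Na2CO3), y = n(NaCl).
Titrant: 2x = 0.01173;  mass: 105.99x + 58.44y = 1.139
Solving, x = 5.867 × 10^-3 mol, y = 8.849 × 10^-3 mol
mass of Na2CO3 = 5.867 × 10^-3 × 105.99 = 0.6219 g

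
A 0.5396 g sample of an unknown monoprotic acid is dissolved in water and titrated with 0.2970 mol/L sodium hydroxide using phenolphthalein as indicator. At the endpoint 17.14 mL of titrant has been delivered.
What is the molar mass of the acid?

n(NaOH) = 0.01714 L × 0.2970 mol/L = 5.091 × 10^-3 mol
n(HA) = 5.091 × 10^-3 mol (1:1 ratio)
M = m / n = 0.5396 g / 5.091 × 10^-3 mol = 106.0 g/mol

106.0 g/mol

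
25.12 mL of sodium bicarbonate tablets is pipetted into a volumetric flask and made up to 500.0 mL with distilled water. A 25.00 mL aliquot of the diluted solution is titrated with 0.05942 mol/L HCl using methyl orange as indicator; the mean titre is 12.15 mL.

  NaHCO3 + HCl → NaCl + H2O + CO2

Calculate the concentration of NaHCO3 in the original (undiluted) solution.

0.5748 mol/L

n(HCl) = 0.01215 × 0.05942 = 7.220 × 10^-4 mol
n(NaHCO3) in the aliquot = 7.220 × 10^-4 mol (1:1 ratio)
[NaHCO3]_dilute = 7.220 × 10^-4 / 0.02500 = 0.02888 mol/L
Dilution factor = 500.0 / 25.12 = 19.90
[NaHCO3]_stock = 0.02888 × 19.90 = 0.5748 mol/L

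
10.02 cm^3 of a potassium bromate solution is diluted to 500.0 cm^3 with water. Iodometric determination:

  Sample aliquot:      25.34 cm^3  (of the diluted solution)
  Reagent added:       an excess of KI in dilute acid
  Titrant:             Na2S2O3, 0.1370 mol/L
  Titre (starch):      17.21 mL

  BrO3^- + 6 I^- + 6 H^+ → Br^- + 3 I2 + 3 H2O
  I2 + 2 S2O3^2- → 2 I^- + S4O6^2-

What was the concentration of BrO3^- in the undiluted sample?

n(S2O3^2-) = 0.01721 × 0.1370 = 2.358 × 10^-3 mol
n(I2) = n(S2O3^2-)/2 = 1.179 × 10^-3 mol
From the 1:3 ratio, n(BrO3^-) in the aliquot = 1/3 × 1.179 × 10^-3 = 3.930 × 10^-4 mol
[BrO3^-]_dilute = 3.930 × 10^-4 / 0.02534 = 0.01551 mol/L
[BrO3^-]_original = 0.01551 × 500.0/10.02 = 0.7738 mol/L

0.7738 mol/L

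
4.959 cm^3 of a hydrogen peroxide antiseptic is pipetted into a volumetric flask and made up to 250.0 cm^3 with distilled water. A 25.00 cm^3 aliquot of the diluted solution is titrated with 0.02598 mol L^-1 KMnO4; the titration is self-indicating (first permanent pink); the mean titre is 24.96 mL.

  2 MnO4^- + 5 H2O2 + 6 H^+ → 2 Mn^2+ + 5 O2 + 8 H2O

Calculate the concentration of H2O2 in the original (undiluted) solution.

3.269 mol/L

n(KMnO4) = 0.02496 × 0.02598 = 6.485 × 10^-4 mol
From the 5:2 ratio, n(H2O2) in the aliquot = 5/2 × 6.485 × 10^-4 = 1.621 × 10^-3 mol
[H2O2]_dilute = 1.621 × 10^-3 / 0.02500 = 0.06485 mol/L
Dilution factor = 250.0 / 4.959 = 50.41
[H2O2]_stock = 0.06485 × 50.41 = 3.269 mol/L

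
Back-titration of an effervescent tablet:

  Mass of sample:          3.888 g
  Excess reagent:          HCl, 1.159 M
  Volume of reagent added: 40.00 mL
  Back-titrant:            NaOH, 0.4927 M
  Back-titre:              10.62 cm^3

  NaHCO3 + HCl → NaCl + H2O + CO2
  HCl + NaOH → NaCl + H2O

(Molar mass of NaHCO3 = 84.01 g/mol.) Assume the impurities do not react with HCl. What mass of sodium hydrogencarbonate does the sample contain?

n(HCl) added = 0.04000 × 1.159 = 0.04636 mol
n(NaOH) used in back-titration = 0.01062 × 0.4927 = 5.232 × 10^-3 mol
n(HCl) left over = 5.232 × 10^-3 mol (1:1 ratio)
n(HCl) consumed by analyte = 0.04636 − 5.232 × 10^-3 = 0.04113 mol
n(NaHCO3) = 0.04113 mol (1:1 ratio)
mass of NaHCO3 = 0.04113 × 84.01 = 3.455 g

3.455 g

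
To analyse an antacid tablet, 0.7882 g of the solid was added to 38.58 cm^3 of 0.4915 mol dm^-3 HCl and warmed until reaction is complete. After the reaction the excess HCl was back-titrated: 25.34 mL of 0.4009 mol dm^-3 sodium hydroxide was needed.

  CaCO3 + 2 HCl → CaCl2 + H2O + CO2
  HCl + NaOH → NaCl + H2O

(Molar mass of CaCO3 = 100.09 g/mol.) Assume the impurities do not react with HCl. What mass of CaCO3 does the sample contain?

n(HCl) added = 0.03858 × 0.4915 = 0.01896 mol
n(NaOH) used in back-titration = 0.02534 × 0.4009 = 0.01016 mol
n(HCl) left over = 0.01016 mol (1:1 ratio)
n(HCl) consumed by analyte = 0.01896 − 0.01016 = 8.803 × 10^-3 mol
From the 1:2 ratio, n(CaCO3) = 1/2 × 8.803 × 10^-3 = 4.402 × 10^-3 mol
mass of CaCO3 = 4.402 × 10^-3 × 100.09 = 0.4406 g

0.4406 g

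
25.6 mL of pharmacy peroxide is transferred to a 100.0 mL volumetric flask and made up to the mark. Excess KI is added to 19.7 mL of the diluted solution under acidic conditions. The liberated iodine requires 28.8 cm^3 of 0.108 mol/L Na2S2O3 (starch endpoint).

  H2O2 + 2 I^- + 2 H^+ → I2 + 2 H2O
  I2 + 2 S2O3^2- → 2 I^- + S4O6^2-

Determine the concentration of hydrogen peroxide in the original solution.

n(S2O3^2-) = 0.0288 × 0.108 = 3.11 × 10^-3 mol
n(I2) = n(S2O3^2-)/2 = 1.56 × 10^-3 mol
n(H2O2) in the aliquot = 1.56 × 10^-3 mol (1:1 ratio)
[H2O2]_dilute = 1.56 × 10^-3 / 0.0197 = 0.0789 mol/L
[H2O2]_original = 0.0789 × 100.0/25.6 = 0.308 mol/L

0.308 mol/L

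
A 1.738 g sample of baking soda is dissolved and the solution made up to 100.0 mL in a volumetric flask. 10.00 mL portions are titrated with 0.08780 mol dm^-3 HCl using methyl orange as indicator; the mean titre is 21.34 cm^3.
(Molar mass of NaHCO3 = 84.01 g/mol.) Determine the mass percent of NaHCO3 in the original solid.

NaHCO3 + HCl → NaCl + H2O + CO2
n(HCl) per titration = 0.02134 × 0.08780 = 1.874 × 10^-3 mol
n(NaHCO3) in each aliquot = 1.874 × 10^-3 mol (1:1 ratio)
n(NaHCO3) in the whole flask = 1.874 × 10^-3 × 100.0/10.00 = 0.01874 mol
mass of NaHCO3 = 0.01874 × 84.01 = 1.574 g
% NaHCO3 = 1.574 / 1.738 × 100 = 90.57 %

90.57 %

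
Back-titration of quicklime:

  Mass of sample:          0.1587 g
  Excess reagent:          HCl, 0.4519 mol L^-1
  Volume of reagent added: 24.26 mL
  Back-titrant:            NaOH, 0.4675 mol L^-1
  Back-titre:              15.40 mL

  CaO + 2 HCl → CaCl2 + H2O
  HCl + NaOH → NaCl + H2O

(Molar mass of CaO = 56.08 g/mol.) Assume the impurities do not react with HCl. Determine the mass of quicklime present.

n(HCl) added = 0.02426 × 0.4519 = 0.01096 mol
n(NaOH) used in back-titration = 0.01540 × 0.4675 = 7.200 × 10^-3 mol
n(HCl) left over = 7.200 × 10^-3 mol (1:1 ratio)
n(HCl) consumed by analyte = 0.01096 − 7.200 × 10^-3 = 3.764 × 10^-3 mol
From the 1:2 ratio, n(CaO) = 1/2 × 3.764 × 10^-3 = 1.882 × 10^-3 mol
mass of CaO = 1.882 × 10^-3 × 56.08 = 0.1055 g

0.1055 g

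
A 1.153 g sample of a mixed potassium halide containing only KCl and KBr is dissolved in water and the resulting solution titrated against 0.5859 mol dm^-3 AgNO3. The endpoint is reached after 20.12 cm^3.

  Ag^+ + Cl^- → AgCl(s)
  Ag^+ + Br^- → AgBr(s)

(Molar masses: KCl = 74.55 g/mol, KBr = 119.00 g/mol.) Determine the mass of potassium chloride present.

n(AgNO3) = 0.02012 × 0.5859 = 0.01179 mol
Let x = n(KCl), y = n(KBr).
Titrant: 1x + 1y = 0.01179;  mass: 74.55x + 119.00y = 1.153
Solving, x = 5.620 × 10^-3 mol, y = 6.168 × 10^-3 mol
mass of KCl = 5.620 × 10^-3 × 74.55 = 0.4190 g

0.4190 g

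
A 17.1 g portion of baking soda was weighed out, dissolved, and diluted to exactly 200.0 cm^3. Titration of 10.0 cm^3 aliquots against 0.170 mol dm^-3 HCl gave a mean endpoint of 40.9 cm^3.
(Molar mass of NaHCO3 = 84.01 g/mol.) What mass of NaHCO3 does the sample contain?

NaHCO3 + HCl → NaCl + H2O + CO2
n(HCl) per titration = 0.0409 × 0.170 = 6.95 × 10^-3 mol
n(NaHCO3) in each aliquot = 6.95 × 10^-3 mol (1:1 ratio)
n(NaHCO3) in the whole flask = 6.95 × 10^-3 × 200.0/10.0 = 0.139 mol
mass of NaHCO3 = 0.139 × 84.01 = 11.7 g

11.7 g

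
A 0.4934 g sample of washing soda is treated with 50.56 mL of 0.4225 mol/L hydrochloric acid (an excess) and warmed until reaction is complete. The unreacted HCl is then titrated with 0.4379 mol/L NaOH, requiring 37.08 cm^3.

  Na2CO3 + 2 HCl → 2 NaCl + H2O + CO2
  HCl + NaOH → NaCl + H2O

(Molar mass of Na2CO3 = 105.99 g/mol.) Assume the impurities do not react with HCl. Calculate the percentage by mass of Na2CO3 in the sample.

55.04 %

n(HCl) added = 0.05056 × 0.4225 = 0.02136 mol
n(NaOH) used in back-titration = 0.03708 × 0.4379 = 0.01624 mol
n(HCl) left over = 0.01624 mol (1:1 ratio)
n(HCl) consumed by analyte = 0.02136 − 0.01624 = 5.124 × 10^-3 mol
From the 1:2 ratio, n(Na2CO3) = 1/2 × 5.124 × 10^-3 = 2.562 × 10^-3 mol
mass of Na2CO3 = 2.562 × 10^-3 × 105.99 = 0.2716 g
% Na2CO3 = 0.2716 / 0.4934 × 100 = 55.04 %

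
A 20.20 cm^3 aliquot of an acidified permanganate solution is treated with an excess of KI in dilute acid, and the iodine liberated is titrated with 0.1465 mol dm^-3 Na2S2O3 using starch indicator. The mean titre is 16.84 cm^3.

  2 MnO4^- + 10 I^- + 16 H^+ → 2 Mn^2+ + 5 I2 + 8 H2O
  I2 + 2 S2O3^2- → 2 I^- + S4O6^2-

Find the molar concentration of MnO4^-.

n(S2O3^2-) = 0.01684 × 0.1465 = 2.467 × 10^-3 mol
n(I2) = n(S2O3^2-)/2 = 1.234 × 10^-3 mol
From the 2:5 ratio, n(MnO4^-) in the aliquot = 2/5 × 1.234 × 10^-3 = 4.934 × 10^-4 mol
[MnO4^-] = 4.934 × 10^-4 / 0.02020 = 0.02443 mol/L

0.02443 mol/L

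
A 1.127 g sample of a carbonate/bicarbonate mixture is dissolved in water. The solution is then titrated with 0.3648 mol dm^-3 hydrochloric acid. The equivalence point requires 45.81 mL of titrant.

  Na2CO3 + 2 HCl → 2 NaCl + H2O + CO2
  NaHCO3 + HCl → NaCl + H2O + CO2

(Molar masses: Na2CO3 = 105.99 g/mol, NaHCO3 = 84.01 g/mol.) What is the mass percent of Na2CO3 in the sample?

41.99 %

n(HCl) = 0.04581 × 0.3648 = 0.01671 mol
Let x = n(Na2CO3), y = n(NaHCO3).
Titrant: 2x + 1y = 0.01671;  mass: 105.99x + 84.01y = 1.127
Solving, x = 4.464 × 10^-3 mol, y = 7.783 × 10^-3 mol
mass of Na2CO3 = 4.464 × 10^-3 × 105.99 = 0.4732 g
% Na2CO3 = 0.4732 / 1.127 × 100 = 41.99 %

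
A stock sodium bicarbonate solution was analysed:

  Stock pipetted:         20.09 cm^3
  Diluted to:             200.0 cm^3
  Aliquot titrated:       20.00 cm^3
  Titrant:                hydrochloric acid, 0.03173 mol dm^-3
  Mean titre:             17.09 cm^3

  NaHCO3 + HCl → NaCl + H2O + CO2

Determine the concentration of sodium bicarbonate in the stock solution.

n(HCl) = 0.01709 × 0.03173 = 5.423 × 10^-4 mol
n(NaHCO3) in the aliquot = 5.423 × 10^-4 mol (1:1 ratio)
[NaHCO3]_dilute = 5.423 × 10^-4 / 0.02000 = 0.02711 mol/L
Dilution factor = 200.0 / 20.09 = 9.955
[NaHCO3]_stock = 0.02711 × 9.955 = 0.2699 mol/L

0.2699 mol/L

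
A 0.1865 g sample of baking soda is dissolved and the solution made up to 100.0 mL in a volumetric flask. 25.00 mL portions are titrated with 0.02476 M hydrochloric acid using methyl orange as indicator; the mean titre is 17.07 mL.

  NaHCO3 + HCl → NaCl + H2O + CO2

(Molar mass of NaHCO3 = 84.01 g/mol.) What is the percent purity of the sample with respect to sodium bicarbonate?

76.15 %

n(HCl) per titration = 0.01707 × 0.02476 = 4.227 × 10^-4 mol
n(NaHCO3) in each aliquot = 4.227 × 10^-4 mol (1:1 ratio)
n(NaHCO3) in the whole flask = 4.227 × 10^-4 × 100.0/25.00 = 1.691 × 10^-3 mol
mass of NaHCO3 = 1.691 × 10^-3 × 84.01 = 0.1420 g
% NaHCO3 = 0.1420 / 0.1865 × 100 = 76.15 %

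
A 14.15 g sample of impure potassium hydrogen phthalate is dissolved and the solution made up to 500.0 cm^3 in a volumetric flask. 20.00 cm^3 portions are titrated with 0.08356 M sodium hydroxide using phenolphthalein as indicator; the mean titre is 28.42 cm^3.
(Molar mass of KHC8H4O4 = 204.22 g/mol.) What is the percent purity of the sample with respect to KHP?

85.68 %

KHC8H4O4 + NaOH → KNaC8H4O4 + H2O
n(NaOH) per titration = 0.02842 × 0.08356 = 2.375 × 10^-3 mol
n(KHC8H4O4) in each aliquot = 2.375 × 10^-3 mol (1:1 ratio)
n(KHC8H4O4) in the whole flask = 2.375 × 10^-3 × 500.0/20.00 = 0.05937 mol
mass of KHC8H4O4 = 0.05937 × 204.22 = 12.12 g
% KHC8H4O4 = 12.12 / 14.15 × 100 = 85.68 %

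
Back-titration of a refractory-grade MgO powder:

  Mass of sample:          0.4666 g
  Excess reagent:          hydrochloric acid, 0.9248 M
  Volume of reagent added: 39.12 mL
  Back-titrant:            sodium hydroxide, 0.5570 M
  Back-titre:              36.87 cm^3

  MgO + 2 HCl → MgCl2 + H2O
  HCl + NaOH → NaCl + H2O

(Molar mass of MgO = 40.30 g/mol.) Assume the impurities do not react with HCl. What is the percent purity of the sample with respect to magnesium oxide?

67.55 %

n(HCl) added = 0.03912 × 0.9248 = 0.03618 mol
n(NaOH) used in back-titration = 0.03687 × 0.5570 = 0.02054 mol
n(HCl) left over = 0.02054 mol (1:1 ratio)
n(HCl) consumed by analyte = 0.03618 − 0.02054 = 0.01564 mol
From the 1:2 ratio, n(MgO) = 1/2 × 0.01564 = 7.821 × 10^-3 mol
mass of MgO = 7.821 × 10^-3 × 40.30 = 0.3152 g
% MgO = 0.3152 / 0.4666 × 100 = 67.55 %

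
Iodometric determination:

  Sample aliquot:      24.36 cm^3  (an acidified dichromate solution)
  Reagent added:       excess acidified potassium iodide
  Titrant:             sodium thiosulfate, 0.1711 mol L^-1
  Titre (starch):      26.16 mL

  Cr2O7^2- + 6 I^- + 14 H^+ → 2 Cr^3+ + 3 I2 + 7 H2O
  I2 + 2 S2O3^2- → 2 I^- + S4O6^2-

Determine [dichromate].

n(S2O3^2-) = 0.02616 × 0.1711 = 4.476 × 10^-3 mol
n(I2) = n(S2O3^2-)/2 = 2.238 × 10^-3 mol
From the 1:3 ratio, n(Cr2O7^2-) in the aliquot = 1/3 × 2.238 × 10^-3 = 7.460 × 10^-4 mol
[Cr2O7^2-] = 7.460 × 10^-4 / 0.02436 = 0.03062 mol/L

0.03062 mol/L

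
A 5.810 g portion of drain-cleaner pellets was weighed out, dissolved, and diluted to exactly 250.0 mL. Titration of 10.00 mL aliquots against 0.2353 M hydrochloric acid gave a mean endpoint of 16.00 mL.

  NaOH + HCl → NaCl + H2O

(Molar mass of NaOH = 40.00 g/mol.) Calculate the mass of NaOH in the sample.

3.765 g

n(HCl) per titration = 0.01600 × 0.2353 = 3.765 × 10^-3 mol
n(NaOH) in each aliquot = 3.765 × 10^-3 mol (1:1 ratio)
n(NaOH) in the whole flask = 3.765 × 10^-3 × 250.0/10.00 = 0.09412 mol
mass of NaOH = 0.09412 × 40.00 = 3.765 g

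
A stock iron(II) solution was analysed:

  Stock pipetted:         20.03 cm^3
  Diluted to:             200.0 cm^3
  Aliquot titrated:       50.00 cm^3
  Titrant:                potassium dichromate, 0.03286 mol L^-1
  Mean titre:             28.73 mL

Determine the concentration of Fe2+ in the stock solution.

1.131 mol/L

Cr2O7^2- + 6 Fe^2+ + 14 H^+ → 2 Cr^3+ + 6 Fe^3+ + 7 H2O
n(K2Cr2O7) = 0.02873 × 0.03286 = 9.441 × 10^-4 mol
From the 6:1 ratio, n(Fe2+) in the aliquot = 6/1 × 9.441 × 10^-4 = 5.664 × 10^-3 mol
[Fe2+]_dilute = 5.664 × 10^-3 / 0.05000 = 0.1133 mol/L
Dilution factor = 200.0 / 20.03 = 9.985
[Fe2+]_stock = 0.1133 × 9.985 = 1.131 mol/L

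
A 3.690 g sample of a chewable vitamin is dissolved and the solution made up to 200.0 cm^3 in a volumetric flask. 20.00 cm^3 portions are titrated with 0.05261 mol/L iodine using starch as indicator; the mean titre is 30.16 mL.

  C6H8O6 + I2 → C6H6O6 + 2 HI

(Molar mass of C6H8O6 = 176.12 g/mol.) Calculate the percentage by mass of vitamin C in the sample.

n(I2) per titration = 0.03016 × 0.05261 = 1.587 × 10^-3 mol
n(C6H8O6) in each aliquot = 1.587 × 10^-3 mol (1:1 ratio)
n(C6H8O6) in the whole flask = 1.587 × 10^-3 × 200.0/20.00 = 0.01587 mol
mass of C6H8O6 = 0.01587 × 176.12 = 2.795 g
% C6H8O6 = 2.795 / 3.690 × 100 = 75.73 %

75.73 %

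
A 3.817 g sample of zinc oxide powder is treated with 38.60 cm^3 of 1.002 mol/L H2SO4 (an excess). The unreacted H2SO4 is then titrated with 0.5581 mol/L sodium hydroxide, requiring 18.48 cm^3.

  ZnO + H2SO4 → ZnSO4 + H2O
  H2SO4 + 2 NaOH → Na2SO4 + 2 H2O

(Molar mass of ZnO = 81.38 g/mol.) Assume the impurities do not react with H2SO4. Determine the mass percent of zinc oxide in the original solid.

n(H2SO4) added = 0.03860 × 1.002 = 0.03868 mol
n(NaOH) used in back-titration = 0.01848 × 0.5581 = 0.01031 mol
From the 1:2 ratio, n(H2SO4) left over = 1/2 × 0.01031 = 5.157 × 10^-3 mol
n(H2SO4) consumed by analyte = 0.03868 − 5.157 × 10^-3 = 0.03352 mol
n(ZnO) = 0.03352 mol (1:1 ratio)
mass of ZnO = 0.03352 × 81.38 = 2.728 g
% ZnO = 2.728 / 3.817 × 100 = 71.47 %

71.47 %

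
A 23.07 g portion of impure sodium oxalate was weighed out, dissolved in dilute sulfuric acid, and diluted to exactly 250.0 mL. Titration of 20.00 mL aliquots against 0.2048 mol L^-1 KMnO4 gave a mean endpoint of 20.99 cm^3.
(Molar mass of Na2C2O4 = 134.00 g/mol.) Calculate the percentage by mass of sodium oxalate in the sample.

2 MnO4^- + 5 C2O4^2- + 16 H^+ → 2 Mn^2+ + 10 CO2 + 8 H2O
n(KMnO4) per titration = 0.02099 × 0.2048 = 4.299 × 10^-3 mol
From the 5:2 ratio, n(Na2C2O4) in each aliquot = 5/2 × 4.299 × 10^-3 = 0.01075 mol
n(Na2C2O4) in the whole flask = 0.01075 × 250.0/20.00 = 0.1343 mol
mass of Na2C2O4 = 0.1343 × 134.00 = 18.00 g
% Na2C2O4 = 18.00 / 23.07 × 100 = 78.03 %

78.03 %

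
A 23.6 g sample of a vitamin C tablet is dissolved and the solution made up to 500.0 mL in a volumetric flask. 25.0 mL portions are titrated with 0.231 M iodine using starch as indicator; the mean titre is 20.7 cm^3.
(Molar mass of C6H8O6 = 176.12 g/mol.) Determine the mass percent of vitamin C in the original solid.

C6H8O6 + I2 → C6H6O6 + 2 HI
n(I2) per titration = 0.0207 × 0.231 = 4.78 × 10^-3 mol
n(C6H8O6) in each aliquot = 4.78 × 10^-3 mol (1:1 ratio)
n(C6H8O6) in the whole flask = 4.78 × 10^-3 × 500.0/25.0 = 0.0956 mol
mass of C6H8O6 = 0.0956 × 176.12 = 16.8 g
% C6H8O6 = 16.8 / 23.6 × 100 = 71.4 %

71.4 %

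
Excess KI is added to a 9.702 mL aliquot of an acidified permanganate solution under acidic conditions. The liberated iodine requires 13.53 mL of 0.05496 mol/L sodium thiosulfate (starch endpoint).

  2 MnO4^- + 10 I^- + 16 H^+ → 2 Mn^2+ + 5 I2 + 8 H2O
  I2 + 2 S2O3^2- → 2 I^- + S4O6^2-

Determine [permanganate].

n(S2O3^2-) = 0.01353 × 0.05496 = 7.436 × 10^-4 mol
n(I2) = n(S2O3^2-)/2 = 3.718 × 10^-4 mol
From the 2:5 ratio, n(MnO4^-) in the aliquot = 2/5 × 3.718 × 10^-4 = 1.487 × 10^-4 mol
[MnO4^-] = 1.487 × 10^-4 / 0.009702 = 0.01533 mol/L

0.01533 mol/L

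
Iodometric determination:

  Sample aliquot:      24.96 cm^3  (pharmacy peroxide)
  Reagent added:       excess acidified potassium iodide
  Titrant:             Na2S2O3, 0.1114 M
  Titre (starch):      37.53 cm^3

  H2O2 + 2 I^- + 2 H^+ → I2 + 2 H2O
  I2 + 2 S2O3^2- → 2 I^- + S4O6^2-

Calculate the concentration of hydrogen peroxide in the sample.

0.08375 M

n(S2O3^2-) = 0.03753 × 0.1114 = 4.181 × 10^-3 mol
n(I2) = n(S2O3^2-)/2 = 2.090 × 10^-3 mol
n(H2O2) in the aliquot = 2.090 × 10^-3 mol (1:1 ratio)
[H2O2] = 2.090 × 10^-3 / 0.02496 = 0.08375 mol/L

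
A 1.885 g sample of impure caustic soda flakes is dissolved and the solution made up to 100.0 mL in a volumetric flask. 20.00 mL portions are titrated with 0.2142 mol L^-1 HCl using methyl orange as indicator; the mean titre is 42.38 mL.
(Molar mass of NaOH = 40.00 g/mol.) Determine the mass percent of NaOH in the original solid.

NaOH + HCl → NaCl + H2O
n(HCl) per titration = 0.04238 × 0.2142 = 9.078 × 10^-3 mol
n(NaOH) in each aliquot = 9.078 × 10^-3 mol (1:1 ratio)
n(NaOH) in the whole flask = 9.078 × 10^-3 × 100.0/20.00 = 0.04539 mol
mass of NaOH = 0.04539 × 40.00 = 1.816 g
% NaOH = 1.816 / 1.885 × 100 = 96.32 %

96.32 %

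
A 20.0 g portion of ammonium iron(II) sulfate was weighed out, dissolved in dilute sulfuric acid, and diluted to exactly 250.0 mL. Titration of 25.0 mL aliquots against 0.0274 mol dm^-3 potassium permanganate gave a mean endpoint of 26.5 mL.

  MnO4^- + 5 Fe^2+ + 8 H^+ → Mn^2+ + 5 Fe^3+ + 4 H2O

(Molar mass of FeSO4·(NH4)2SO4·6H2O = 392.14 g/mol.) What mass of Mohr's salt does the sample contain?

14.2 g

n(KMnO4) per titration = 0.0265 × 0.0274 = 7.26 × 10^-4 mol
From the 5:1 ratio, n(FeSO4·(NH4)2SO4·6H2O) in each aliquot = 5/1 × 7.26 × 10^-4 = 3.63 × 10^-3 mol
n(FeSO4·(NH4)2SO4·6H2O) in the whole flask = 3.63 × 10^-3 × 250.0/25.0 = 0.0363 mol
mass of FeSO4·(NH4)2SO4·6H2O = 0.0363 × 392.14 = 14.2 g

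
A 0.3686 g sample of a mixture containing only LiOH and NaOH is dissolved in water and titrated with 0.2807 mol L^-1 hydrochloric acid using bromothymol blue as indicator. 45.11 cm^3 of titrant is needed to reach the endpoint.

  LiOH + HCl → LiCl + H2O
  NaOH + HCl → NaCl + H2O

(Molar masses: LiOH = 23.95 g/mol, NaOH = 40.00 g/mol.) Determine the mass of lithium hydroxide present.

n(HCl) = 0.04511 × 0.2807 = 0.01266 mol
Let x = n(LiOH), y = n(NaOH).
Titrant: 1x + 1y = 0.01266;  mass: 23.95x + 40.00y = 0.3686
Solving, x = 8.592 × 10^-3 mol, y = 4.071 × 10^-3 mol
mass of LiOH = 8.592 × 10^-3 × 23.95 = 0.2058 g

0.2058 g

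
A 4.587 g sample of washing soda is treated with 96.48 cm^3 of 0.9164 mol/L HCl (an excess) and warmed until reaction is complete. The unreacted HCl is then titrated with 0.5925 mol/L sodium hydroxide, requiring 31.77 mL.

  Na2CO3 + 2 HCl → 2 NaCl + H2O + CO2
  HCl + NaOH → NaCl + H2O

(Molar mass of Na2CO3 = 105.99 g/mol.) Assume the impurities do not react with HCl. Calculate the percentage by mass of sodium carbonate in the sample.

n(HCl) added = 0.09648 × 0.9164 = 0.08841 mol
n(NaOH) used in back-titration = 0.03177 × 0.5925 = 0.01882 mol
n(HCl) left over = 0.01882 mol (1:1 ratio)
n(HCl) consumed by analyte = 0.08841 − 0.01882 = 0.06959 mol
From the 1:2 ratio, n(Na2CO3) = 1/2 × 0.06959 = 0.03480 mol
mass of Na2CO3 = 0.03480 × 105.99 = 3.688 g
% Na2CO3 = 3.688 / 4.587 × 100 = 80.40 %

80.40 %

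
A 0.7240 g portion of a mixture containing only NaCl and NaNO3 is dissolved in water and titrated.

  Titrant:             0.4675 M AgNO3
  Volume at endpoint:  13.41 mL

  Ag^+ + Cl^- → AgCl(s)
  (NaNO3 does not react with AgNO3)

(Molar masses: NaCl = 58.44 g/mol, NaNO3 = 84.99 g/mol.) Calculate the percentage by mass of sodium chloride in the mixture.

n(AgNO3) = 0.01341 × 0.4675 = 6.269 × 10^-3 mol
Let x = n(NaCl), y = n(NaNO3).
Titrant: 1x = 6.269 × 10^-3;  mass: 58.44x + 84.99y = 0.7240
Solving, x = 6.269 × 10^-3 mol, y = 4.208 × 10^-3 mol
mass of NaCl = 6.269 × 10^-3 × 58.44 = 0.3664 g
% NaCl = 0.3664 / 0.7240 × 100 = 50.60 %

50.60 %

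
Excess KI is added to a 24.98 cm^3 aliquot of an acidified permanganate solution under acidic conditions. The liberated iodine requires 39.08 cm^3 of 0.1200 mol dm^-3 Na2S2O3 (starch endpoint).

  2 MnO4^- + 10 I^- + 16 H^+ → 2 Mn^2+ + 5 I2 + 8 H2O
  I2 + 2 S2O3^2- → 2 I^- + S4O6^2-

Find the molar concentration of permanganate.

n(S2O3^2-) = 0.03908 × 0.1200 = 4.690 × 10^-3 mol
n(I2) = n(S2O3^2-)/2 = 2.345 × 10^-3 mol
From the 2:5 ratio, n(MnO4^-) in the aliquot = 2/5 × 2.345 × 10^-3 = 9.379 × 10^-4 mol
[MnO4^-] = 9.379 × 10^-4 / 0.02498 = 0.03755 mol/L

0.03755 mol/L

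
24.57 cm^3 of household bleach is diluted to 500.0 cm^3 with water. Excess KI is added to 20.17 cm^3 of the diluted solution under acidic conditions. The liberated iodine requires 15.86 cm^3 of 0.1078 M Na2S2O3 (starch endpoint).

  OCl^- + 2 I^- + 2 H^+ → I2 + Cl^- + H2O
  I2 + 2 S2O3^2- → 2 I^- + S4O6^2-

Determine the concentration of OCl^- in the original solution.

n(S2O3^2-) = 0.01586 × 0.1078 = 1.710 × 10^-3 mol
n(I2) = n(S2O3^2-)/2 = 8.549 × 10^-4 mol
n(OCl^-) in the aliquot = 8.549 × 10^-4 mol (1:1 ratio)
[OCl^-]_dilute = 8.549 × 10^-4 / 0.02017 = 0.04238 mol/L
[OCl^-]_original = 0.04238 × 500.0/24.57 = 0.8625 mol/L

0.8625 M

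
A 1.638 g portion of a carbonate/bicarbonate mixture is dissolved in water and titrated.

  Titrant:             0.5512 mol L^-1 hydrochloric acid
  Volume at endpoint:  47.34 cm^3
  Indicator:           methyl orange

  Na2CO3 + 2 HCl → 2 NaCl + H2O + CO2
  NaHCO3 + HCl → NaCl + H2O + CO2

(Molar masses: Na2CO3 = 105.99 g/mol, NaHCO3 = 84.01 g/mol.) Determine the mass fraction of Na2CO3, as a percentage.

57.81 %

n(HCl) = 0.04734 × 0.5512 = 0.02609 mol
Let x = n(Na2CO3), y = n(NaHCO3).
Titrant: 2x + 1y = 0.02609;  mass: 105.99x + 84.01y = 1.638
Solving, x = 8.933 × 10^-3 mol, y = 8.227 × 10^-3 mol
mass of Na2CO3 = 8.933 × 10^-3 × 105.99 = 0.9469 g
% Na2CO3 = 0.9469 / 1.638 × 100 = 57.81 %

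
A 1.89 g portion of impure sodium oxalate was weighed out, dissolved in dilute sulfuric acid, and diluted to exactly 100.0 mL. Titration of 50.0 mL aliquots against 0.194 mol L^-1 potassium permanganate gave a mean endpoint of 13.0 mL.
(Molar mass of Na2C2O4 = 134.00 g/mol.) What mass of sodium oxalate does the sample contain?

2 MnO4^- + 5 C2O4^2- + 16 H^+ → 2 Mn^2+ + 10 CO2 + 8 H2O
n(KMnO4) per titration = 0.0130 × 0.194 = 2.52 × 10^-3 mol
From the 5:2 ratio, n(Na2C2O4) in each aliquot = 5/2 × 2.52 × 10^-3 = 6.31 × 10^-3 mol
n(Na2C2O4) in the whole flask = 6.31 × 10^-3 × 100.0/50.0 = 0.0126 mol
mass of Na2C2O4 = 0.0126 × 134.00 = 1.69 g

1.69 g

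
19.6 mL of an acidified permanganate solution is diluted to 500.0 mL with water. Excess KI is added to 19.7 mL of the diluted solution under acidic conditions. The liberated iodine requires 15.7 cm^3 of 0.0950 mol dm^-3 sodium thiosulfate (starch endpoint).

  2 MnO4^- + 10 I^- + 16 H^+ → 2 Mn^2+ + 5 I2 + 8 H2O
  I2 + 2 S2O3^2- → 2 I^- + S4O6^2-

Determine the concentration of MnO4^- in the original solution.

0.386 mol/L

n(S2O3^2-) = 0.0157 × 0.0950 = 1.49 × 10^-3 mol
n(I2) = n(S2O3^2-)/2 = 7.46 × 10^-4 mol
From the 2:5 ratio, n(MnO4^-) in the aliquot = 2/5 × 7.46 × 10^-4 = 2.98 × 10^-4 mol
[MnO4^-]_dilute = 2.98 × 10^-4 / 0.0197 = 0.0151 mol/L
[MnO4^-]_original = 0.0151 × 500.0/19.6 = 0.386 mol/L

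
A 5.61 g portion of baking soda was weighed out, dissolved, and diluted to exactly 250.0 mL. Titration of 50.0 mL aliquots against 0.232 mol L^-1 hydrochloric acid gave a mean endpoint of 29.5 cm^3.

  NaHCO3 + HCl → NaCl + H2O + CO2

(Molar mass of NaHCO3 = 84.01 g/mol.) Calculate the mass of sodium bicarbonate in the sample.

2.87 g

n(HCl) per titration = 0.0295 × 0.232 = 6.84 × 10^-3 mol
n(NaHCO3) in each aliquot = 6.84 × 10^-3 mol (1:1 ratio)
n(NaHCO3) in the whole flask = 6.84 × 10^-3 × 250.0/50.0 = 0.0342 mol
mass of NaHCO3 = 0.0342 × 84.01 = 2.87 g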